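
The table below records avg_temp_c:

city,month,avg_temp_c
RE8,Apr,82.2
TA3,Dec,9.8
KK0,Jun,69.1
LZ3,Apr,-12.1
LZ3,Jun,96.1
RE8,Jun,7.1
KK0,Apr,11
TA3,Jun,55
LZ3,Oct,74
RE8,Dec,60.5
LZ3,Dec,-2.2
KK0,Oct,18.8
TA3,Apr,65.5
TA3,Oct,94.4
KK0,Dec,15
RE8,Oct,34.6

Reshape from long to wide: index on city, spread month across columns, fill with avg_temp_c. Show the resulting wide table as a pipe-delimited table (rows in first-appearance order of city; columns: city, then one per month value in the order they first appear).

Columns: city plus the 4 distinct month values (Apr, Dec, Jun, Oct).
For example, row RE8 column Apr takes avg_temp_c=82.2 from the long row (RE8, Apr).

| city | Apr | Dec | Jun | Oct |
| RE8 | 82.2 | 60.5 | 7.1 | 34.6 |
| TA3 | 65.5 | 9.8 | 55 | 94.4 |
| KK0 | 11 | 15 | 69.1 | 18.8 |
| LZ3 | -12.1 | -2.2 | 96.1 | 74 |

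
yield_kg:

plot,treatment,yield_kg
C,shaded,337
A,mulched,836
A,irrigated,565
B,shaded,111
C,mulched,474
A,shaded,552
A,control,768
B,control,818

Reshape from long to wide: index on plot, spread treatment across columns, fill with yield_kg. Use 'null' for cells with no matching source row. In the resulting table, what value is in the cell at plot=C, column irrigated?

No long-format row has plot=C and treatment=irrigated, so the cell is null.

null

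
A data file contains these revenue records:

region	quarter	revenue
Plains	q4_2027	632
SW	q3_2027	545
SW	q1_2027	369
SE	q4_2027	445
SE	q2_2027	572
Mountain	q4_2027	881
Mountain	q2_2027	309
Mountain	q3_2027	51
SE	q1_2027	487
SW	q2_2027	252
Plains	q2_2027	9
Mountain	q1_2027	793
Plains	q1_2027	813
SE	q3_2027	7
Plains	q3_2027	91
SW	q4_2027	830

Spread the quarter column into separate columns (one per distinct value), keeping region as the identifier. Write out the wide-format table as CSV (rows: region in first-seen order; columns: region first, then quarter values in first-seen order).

Columns: region plus the 4 distinct quarter values (q4_2027, q3_2027, q1_2027, q2_2027).
For example, row Plains column q4_2027 takes revenue=632 from the long row (Plains, q4_2027).

region,q4_2027,q3_2027,q1_2027,q2_2027
Plains,632,91,813,9
SW,830,545,369,252
SE,445,7,487,572
Mountain,881,51,793,309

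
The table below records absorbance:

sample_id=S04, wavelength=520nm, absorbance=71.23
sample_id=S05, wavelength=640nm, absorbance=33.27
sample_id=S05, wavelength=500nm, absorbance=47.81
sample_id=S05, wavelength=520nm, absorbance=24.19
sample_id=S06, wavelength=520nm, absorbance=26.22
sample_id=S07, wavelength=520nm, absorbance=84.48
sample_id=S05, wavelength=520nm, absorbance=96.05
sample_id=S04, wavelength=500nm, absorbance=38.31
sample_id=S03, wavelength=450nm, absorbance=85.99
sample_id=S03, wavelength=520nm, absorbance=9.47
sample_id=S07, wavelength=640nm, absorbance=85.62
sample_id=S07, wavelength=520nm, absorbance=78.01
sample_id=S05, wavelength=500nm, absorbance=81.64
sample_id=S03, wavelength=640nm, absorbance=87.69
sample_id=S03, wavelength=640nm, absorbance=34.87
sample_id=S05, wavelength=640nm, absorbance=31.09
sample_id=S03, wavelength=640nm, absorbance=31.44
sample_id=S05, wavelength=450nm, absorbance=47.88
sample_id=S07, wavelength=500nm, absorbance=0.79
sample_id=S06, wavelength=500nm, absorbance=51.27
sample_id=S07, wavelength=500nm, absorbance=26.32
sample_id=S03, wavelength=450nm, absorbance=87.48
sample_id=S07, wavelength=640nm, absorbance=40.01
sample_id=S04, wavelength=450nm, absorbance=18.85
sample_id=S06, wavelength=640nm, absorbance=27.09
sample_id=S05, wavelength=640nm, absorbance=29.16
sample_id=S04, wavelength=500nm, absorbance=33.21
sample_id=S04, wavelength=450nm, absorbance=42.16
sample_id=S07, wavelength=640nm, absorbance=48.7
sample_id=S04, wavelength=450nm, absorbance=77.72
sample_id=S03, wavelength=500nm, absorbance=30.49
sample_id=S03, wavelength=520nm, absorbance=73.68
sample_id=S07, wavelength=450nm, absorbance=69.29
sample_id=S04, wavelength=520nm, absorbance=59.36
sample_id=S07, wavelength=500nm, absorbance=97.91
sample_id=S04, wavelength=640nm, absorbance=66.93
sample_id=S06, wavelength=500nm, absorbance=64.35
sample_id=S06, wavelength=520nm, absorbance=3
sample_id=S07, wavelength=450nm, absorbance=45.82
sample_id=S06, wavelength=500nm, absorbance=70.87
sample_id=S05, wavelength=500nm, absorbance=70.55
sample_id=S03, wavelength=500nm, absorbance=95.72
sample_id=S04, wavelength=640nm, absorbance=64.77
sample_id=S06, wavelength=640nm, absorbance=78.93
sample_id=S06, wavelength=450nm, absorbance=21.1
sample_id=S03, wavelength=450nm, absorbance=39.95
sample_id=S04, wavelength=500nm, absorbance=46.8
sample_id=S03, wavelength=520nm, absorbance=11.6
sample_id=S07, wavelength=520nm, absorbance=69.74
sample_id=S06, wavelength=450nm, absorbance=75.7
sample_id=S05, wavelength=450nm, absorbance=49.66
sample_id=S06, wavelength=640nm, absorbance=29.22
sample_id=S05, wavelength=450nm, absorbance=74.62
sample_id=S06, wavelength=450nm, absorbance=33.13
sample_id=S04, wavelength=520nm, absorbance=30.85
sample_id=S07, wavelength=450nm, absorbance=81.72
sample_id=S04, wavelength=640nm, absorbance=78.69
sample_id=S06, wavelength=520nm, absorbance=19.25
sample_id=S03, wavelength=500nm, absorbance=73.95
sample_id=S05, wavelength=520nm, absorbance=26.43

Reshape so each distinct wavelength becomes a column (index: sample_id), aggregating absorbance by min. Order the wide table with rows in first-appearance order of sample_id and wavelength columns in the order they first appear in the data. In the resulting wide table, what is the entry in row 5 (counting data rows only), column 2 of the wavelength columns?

With rows in first-appearance order of sample_id, row 5 is sample_id=S03. wavelength columns in first-appearance order: 520nm, 640nm, 500nm, 450nm; column 2 is 640nm.
Long rows with sample_id=S03, wavelength=640nm: min(87.69, 34.87, 31.44) = 31.44.

31.44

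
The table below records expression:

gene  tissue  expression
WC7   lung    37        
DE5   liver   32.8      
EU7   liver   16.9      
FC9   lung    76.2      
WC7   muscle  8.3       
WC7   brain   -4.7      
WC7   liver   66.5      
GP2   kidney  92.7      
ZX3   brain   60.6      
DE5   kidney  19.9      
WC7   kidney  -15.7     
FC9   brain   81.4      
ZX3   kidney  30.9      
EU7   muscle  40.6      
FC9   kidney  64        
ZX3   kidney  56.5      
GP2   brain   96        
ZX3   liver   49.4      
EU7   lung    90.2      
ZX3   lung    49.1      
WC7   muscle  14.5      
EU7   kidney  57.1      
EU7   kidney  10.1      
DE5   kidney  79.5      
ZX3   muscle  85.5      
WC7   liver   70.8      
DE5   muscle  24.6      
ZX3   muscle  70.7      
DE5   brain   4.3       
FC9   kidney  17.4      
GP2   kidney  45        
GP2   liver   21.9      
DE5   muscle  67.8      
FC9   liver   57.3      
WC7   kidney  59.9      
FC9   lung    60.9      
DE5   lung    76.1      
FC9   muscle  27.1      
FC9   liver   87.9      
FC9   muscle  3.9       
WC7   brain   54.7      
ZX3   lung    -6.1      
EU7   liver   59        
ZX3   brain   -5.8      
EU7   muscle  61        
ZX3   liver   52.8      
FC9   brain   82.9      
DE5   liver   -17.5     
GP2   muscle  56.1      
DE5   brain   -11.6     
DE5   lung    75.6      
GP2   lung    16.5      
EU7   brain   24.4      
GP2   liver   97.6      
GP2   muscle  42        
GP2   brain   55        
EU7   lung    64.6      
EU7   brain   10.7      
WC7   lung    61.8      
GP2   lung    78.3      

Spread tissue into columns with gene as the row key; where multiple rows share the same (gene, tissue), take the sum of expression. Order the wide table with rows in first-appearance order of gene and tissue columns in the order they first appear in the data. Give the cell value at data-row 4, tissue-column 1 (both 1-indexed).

With rows in first-appearance order of gene, row 4 is gene=FC9. tissue columns in first-appearance order: lung, liver, muscle, brain, kidney; column 1 is lung.
Long rows with gene=FC9, tissue=lung: 76.2 + 60.9 = 137.1.

137.1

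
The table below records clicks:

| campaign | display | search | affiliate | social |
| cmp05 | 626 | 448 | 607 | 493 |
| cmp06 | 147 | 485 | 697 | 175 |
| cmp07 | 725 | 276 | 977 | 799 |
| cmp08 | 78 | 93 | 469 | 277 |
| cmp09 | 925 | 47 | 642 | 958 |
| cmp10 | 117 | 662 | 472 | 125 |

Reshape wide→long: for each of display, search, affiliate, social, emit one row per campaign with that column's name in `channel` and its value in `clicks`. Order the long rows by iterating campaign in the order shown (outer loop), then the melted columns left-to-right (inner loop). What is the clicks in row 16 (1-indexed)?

277

24 rows total (6 × 4). Row 16: index ⌊(16-1)/4⌋ = 3 into campaign → cmp08; (16-1) mod 4 = 3 into the melted columns → social.
So row 16 is (cmp08, social, 277); clicks = 277.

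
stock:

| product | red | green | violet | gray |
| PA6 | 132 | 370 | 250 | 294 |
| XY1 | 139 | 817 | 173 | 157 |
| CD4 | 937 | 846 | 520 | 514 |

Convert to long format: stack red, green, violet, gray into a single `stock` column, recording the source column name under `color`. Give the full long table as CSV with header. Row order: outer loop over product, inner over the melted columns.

Each (product, column) pair becomes one row: 3 × 4 = 12 rows.
For example, (PA6, red) → stock=132.

product,color,stock
PA6,red,132
PA6,green,370
PA6,violet,250
PA6,gray,294
XY1,red,139
XY1,green,817
XY1,violet,173
XY1,gray,157
CD4,red,937
CD4,green,846
CD4,violet,520
CD4,gray,514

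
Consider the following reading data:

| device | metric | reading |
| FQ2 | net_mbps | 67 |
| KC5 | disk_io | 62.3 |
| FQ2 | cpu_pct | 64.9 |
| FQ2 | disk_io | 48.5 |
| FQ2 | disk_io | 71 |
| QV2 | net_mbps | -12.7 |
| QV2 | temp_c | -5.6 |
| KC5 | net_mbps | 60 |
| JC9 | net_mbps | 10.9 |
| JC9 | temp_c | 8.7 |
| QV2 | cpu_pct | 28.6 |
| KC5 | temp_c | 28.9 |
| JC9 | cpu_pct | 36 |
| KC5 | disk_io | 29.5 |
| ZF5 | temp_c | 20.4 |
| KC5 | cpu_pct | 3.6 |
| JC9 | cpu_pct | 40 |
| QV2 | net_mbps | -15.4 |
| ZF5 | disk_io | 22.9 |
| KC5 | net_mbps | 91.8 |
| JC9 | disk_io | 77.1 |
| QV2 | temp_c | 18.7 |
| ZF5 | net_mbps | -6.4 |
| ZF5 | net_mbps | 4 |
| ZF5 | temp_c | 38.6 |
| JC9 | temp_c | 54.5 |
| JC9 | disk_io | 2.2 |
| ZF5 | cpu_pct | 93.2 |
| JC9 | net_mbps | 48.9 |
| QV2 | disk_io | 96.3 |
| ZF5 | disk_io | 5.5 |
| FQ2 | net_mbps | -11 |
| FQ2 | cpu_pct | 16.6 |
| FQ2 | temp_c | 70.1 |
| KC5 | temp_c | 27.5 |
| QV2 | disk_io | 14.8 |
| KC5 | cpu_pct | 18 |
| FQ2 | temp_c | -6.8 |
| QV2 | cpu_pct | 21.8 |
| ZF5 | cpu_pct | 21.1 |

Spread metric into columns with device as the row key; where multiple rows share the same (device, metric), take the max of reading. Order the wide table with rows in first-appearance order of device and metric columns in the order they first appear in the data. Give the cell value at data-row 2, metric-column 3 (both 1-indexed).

With rows in first-appearance order of device, row 2 is device=KC5. metric columns in first-appearance order: net_mbps, disk_io, cpu_pct, temp_c; column 3 is cpu_pct.
Long rows with device=KC5, metric=cpu_pct: max(3.6, 18) = 18.

18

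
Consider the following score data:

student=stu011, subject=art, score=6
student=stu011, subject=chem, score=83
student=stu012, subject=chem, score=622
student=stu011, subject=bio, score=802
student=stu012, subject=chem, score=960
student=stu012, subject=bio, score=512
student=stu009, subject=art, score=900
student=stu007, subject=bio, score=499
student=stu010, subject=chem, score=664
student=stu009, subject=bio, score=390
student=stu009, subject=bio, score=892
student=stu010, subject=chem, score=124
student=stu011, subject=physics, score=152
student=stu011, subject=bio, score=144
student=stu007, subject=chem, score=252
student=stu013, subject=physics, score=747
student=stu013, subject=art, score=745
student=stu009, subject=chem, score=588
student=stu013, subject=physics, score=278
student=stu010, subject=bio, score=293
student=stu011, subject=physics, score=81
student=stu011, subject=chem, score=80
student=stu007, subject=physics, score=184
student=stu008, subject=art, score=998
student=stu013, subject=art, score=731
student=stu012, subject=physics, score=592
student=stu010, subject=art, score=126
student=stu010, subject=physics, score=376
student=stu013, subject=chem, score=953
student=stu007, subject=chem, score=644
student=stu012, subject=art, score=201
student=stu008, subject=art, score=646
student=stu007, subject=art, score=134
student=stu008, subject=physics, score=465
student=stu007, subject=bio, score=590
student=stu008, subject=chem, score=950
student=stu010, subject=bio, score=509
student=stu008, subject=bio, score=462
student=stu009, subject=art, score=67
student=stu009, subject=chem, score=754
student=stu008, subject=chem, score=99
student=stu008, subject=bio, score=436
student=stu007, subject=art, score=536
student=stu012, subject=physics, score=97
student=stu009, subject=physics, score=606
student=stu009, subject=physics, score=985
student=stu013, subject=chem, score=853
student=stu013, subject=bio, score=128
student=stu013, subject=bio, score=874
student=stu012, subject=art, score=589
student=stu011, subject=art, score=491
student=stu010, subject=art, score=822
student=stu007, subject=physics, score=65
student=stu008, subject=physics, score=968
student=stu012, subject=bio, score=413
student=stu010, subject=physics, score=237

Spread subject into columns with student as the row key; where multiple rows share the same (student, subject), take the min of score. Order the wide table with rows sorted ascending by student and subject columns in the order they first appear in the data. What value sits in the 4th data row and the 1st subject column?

With rows sorted ascending by student, row 4 is student=stu010. subject columns in first-appearance order: art, chem, bio, physics; column 1 is art.
Long rows with student=stu010, subject=art: min(126, 822) = 126.

126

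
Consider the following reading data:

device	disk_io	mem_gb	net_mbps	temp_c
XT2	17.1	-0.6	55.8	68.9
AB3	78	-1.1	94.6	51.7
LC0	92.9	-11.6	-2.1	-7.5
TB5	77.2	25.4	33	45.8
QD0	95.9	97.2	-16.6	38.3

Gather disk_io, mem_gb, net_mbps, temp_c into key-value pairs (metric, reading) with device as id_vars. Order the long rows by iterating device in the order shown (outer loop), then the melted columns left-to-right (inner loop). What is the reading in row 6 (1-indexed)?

-1.1

20 rows total (5 × 4). Row 6: index ⌊(6-1)/4⌋ = 1 into device → AB3; (6-1) mod 4 = 1 into the melted columns → mem_gb.
So row 6 is (AB3, mem_gb, -1.1); reading = -1.1.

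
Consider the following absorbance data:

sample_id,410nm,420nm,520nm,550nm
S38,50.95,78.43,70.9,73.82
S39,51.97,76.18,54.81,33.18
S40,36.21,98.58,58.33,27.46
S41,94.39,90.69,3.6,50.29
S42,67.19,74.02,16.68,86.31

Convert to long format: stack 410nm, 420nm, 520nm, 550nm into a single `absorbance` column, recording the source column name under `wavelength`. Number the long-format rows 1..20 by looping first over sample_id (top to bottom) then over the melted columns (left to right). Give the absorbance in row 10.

20 rows total (5 × 4). Row 10: index ⌊(10-1)/4⌋ = 2 into sample_id → S40; (10-1) mod 4 = 1 into the melted columns → 420nm.
So row 10 is (S40, 420nm, 98.58); absorbance = 98.58.

98.58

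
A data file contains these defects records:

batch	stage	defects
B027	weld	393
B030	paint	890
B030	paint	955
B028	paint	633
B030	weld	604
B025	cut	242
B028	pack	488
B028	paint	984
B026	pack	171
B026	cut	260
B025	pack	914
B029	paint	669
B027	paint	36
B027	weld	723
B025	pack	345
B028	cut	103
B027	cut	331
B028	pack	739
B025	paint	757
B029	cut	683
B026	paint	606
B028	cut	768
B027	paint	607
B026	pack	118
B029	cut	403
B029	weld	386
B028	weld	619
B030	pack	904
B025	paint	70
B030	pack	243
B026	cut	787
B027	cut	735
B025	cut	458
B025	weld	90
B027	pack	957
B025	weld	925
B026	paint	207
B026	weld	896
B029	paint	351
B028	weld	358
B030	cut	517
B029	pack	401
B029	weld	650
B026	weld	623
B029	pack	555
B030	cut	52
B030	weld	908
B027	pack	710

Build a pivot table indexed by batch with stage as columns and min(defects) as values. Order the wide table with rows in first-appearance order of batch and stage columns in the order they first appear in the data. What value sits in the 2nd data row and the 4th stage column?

With rows in first-appearance order of batch, row 2 is batch=B030. stage columns in first-appearance order: weld, paint, cut, pack; column 4 is pack.
Long rows with batch=B030, stage=pack: min(904, 243) = 243.

243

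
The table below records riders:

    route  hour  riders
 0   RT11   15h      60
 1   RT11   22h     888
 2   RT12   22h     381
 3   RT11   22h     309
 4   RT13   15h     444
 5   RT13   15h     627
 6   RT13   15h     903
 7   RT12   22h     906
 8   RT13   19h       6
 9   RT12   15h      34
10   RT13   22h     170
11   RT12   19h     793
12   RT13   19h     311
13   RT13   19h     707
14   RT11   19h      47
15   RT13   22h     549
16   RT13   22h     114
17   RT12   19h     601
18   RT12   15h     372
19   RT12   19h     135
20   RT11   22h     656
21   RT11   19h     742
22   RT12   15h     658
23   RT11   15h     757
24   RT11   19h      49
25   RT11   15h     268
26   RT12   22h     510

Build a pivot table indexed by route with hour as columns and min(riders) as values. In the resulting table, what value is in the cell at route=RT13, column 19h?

Rows with route=RT13 and hour=19h: riders values are 6, 311, 707.
min(6, 311, 707) = 6.

6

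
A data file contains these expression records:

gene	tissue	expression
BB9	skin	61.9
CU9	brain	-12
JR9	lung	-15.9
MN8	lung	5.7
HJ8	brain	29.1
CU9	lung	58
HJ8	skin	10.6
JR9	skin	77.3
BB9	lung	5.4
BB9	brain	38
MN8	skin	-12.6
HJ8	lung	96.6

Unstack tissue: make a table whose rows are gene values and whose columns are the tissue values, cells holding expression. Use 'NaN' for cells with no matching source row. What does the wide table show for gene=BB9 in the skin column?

61.9

The long row with gene=BB9, tissue=skin has expression=61.9.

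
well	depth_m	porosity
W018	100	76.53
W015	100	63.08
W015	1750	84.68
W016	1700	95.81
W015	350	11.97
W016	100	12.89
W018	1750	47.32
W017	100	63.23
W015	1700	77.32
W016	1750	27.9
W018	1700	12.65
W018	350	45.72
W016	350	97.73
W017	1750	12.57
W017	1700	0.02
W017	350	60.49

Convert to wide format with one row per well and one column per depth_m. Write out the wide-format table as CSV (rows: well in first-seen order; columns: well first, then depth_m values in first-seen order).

Columns: well plus the 4 distinct depth_m values (100, 1750, 1700, 350).
For example, row W018 column 100 takes porosity=76.53 from the long row (W018, 100).

well,100,1750,1700,350
W018,76.53,47.32,12.65,45.72
W015,63.08,84.68,77.32,11.97
W016,12.89,27.9,95.81,97.73
W017,63.23,12.57,0.02,60.49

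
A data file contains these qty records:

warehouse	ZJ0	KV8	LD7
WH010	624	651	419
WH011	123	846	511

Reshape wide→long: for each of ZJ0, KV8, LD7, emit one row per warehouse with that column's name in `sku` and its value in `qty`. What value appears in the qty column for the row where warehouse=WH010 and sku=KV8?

651

Unpivoting turns each (warehouse, wide-column) pair into one long row.
The wide cell at row WH010, column KV8 holds 651, so the long row (WH010, KV8) has qty=651.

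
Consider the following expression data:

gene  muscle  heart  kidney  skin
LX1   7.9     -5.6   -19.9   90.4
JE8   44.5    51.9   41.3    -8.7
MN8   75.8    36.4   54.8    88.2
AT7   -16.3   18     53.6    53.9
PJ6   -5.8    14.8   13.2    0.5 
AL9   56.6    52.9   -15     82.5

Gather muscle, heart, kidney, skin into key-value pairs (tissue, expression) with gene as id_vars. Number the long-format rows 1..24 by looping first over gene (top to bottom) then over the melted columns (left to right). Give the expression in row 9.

24 rows total (6 × 4). Row 9: index ⌊(9-1)/4⌋ = 2 into gene → MN8; (9-1) mod 4 = 0 into the melted columns → muscle.
So row 9 is (MN8, muscle, 75.8); expression = 75.8.

75.8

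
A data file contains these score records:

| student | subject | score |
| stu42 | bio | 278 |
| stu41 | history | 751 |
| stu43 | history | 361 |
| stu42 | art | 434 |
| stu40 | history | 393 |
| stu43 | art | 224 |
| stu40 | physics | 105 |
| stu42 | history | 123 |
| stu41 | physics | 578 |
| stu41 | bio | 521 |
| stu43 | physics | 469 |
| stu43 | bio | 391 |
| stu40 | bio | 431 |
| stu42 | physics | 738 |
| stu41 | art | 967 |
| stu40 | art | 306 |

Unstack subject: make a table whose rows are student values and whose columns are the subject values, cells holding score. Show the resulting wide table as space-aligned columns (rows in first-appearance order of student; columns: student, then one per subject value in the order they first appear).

Columns: student plus the 4 distinct subject values (bio, history, art, physics).
For example, row stu42 column bio takes score=278 from the long row (stu42, bio).

student  bio  history  art  physics
stu42    278  123      434  738    
stu41    521  751      967  578    
stu43    391  361      224  469    
stu40    431  393      306  105    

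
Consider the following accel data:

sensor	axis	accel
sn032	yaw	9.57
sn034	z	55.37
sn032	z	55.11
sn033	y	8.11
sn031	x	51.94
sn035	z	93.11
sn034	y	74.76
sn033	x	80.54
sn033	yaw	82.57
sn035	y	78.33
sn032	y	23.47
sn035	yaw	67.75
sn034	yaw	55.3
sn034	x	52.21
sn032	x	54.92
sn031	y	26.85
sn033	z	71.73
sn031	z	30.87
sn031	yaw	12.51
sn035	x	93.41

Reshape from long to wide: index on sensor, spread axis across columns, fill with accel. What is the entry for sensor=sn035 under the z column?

93.11

Wide layout: rows indexed by sensor, columns are the 4 distinct axis values (yaw, z, y, x).
Cell (sensor=sn035, axis=z) draws from the long row where sensor=sn035 and axis=z, which has accel=93.11.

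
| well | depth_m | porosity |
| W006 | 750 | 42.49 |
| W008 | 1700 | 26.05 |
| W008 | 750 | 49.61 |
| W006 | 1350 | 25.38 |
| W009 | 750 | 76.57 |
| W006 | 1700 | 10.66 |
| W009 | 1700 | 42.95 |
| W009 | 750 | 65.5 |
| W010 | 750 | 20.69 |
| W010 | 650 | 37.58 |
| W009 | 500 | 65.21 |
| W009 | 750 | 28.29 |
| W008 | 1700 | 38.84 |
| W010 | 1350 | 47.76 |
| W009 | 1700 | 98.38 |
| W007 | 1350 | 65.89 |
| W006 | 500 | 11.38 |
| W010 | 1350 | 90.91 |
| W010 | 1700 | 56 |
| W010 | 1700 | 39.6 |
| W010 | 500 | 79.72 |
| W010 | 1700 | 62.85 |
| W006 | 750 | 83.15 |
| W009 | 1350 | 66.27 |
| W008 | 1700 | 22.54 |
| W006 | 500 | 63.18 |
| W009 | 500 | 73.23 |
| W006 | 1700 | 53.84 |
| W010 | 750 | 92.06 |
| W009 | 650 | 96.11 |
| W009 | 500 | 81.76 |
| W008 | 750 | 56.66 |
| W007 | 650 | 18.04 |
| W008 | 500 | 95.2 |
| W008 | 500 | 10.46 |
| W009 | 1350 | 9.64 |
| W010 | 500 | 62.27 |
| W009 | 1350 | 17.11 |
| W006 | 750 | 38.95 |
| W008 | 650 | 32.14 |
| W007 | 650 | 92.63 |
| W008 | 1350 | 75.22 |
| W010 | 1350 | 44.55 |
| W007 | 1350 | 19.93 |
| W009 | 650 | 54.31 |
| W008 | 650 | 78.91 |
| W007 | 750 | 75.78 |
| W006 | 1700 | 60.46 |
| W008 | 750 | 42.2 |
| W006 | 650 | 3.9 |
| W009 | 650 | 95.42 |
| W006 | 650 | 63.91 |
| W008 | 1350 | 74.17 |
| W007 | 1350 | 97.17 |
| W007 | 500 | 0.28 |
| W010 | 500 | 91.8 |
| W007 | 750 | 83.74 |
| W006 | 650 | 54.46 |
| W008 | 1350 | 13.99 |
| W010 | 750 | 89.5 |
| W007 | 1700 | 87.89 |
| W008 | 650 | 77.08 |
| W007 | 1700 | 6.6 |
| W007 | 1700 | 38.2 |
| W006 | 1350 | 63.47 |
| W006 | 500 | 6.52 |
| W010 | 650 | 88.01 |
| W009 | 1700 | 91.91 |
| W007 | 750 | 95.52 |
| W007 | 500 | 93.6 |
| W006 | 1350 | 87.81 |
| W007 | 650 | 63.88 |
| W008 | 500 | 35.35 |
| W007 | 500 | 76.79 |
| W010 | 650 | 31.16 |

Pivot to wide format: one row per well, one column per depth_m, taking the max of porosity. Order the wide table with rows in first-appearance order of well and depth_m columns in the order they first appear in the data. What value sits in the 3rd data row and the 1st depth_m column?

With rows in first-appearance order of well, row 3 is well=W009. depth_m columns in first-appearance order: 750, 1700, 1350, 650, 500; column 1 is 750.
Long rows with well=W009, depth_m=750: max(76.57, 65.5, 28.29) = 76.57.

76.57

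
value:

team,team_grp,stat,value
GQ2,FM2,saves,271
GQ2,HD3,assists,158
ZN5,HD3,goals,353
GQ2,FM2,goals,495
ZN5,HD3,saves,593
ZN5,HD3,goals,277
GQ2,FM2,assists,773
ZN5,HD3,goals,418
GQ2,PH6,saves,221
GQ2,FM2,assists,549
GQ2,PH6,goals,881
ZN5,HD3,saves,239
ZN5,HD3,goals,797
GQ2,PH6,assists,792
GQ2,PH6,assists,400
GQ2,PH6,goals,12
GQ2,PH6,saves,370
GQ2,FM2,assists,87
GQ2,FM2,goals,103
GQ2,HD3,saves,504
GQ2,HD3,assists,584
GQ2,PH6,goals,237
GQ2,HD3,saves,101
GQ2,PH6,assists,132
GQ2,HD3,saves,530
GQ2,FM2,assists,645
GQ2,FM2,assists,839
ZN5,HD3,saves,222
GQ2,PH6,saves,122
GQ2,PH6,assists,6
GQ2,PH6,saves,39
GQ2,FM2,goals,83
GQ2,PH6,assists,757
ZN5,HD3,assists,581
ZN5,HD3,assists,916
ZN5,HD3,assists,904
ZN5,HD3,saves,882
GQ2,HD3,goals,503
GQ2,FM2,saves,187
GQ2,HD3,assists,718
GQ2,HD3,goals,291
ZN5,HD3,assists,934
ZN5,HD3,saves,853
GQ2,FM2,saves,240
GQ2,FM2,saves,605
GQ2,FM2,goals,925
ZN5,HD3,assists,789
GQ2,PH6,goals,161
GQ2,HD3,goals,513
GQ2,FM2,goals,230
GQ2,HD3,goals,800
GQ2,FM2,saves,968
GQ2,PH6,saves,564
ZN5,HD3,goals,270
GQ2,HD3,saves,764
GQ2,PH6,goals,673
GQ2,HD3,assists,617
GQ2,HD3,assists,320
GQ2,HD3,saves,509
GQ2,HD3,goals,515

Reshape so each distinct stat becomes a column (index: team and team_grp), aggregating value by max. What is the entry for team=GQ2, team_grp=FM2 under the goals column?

925

Rows with team=GQ2, team_grp=FM2 and stat=goals: value values are 495, 103, 83, 925, 230.
max(495, 103, 83, 925, 230) = 925.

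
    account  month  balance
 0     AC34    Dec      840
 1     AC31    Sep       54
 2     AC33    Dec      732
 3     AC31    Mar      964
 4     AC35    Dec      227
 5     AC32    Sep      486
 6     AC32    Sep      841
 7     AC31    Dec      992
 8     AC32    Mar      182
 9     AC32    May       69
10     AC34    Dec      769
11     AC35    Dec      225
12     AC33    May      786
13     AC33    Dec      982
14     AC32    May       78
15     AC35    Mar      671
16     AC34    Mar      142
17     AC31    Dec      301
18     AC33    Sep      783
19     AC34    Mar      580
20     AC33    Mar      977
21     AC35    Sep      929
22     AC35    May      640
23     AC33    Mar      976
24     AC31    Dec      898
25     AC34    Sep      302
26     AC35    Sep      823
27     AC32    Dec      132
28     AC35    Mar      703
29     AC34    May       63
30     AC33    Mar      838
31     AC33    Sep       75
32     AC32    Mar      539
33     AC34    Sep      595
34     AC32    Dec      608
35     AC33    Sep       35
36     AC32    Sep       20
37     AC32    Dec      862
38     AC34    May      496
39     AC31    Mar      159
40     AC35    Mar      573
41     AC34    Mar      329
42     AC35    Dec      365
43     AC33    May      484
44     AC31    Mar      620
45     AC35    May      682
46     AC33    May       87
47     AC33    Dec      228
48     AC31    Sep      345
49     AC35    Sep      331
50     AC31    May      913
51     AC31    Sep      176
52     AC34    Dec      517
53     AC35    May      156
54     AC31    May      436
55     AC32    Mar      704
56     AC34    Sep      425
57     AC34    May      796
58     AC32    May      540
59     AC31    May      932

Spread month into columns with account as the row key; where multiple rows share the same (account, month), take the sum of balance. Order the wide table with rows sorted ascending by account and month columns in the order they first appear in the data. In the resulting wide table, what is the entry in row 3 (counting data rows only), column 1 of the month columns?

1942

With rows sorted ascending by account, row 3 is account=AC33. month columns in first-appearance order: Dec, Sep, Mar, May; column 1 is Dec.
Long rows with account=AC33, month=Dec: 732 + 982 + 228 = 1942.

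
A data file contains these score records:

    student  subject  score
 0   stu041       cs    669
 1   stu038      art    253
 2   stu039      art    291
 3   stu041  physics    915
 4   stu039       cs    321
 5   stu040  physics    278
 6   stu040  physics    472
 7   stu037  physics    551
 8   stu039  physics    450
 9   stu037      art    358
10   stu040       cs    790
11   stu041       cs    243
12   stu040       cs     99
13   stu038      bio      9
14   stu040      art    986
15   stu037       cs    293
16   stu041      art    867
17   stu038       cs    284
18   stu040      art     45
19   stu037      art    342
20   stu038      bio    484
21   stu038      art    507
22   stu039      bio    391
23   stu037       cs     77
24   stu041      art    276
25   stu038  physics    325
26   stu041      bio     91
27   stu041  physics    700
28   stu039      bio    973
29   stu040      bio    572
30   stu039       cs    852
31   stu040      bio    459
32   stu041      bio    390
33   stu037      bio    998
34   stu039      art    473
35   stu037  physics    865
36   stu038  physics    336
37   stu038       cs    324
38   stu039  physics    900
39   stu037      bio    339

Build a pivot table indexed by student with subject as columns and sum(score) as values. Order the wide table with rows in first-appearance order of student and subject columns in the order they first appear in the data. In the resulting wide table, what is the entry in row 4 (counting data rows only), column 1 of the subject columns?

889

With rows in first-appearance order of student, row 4 is student=stu040. subject columns in first-appearance order: cs, art, physics, bio; column 1 is cs.
Long rows with student=stu040, subject=cs: 790 + 99 = 889.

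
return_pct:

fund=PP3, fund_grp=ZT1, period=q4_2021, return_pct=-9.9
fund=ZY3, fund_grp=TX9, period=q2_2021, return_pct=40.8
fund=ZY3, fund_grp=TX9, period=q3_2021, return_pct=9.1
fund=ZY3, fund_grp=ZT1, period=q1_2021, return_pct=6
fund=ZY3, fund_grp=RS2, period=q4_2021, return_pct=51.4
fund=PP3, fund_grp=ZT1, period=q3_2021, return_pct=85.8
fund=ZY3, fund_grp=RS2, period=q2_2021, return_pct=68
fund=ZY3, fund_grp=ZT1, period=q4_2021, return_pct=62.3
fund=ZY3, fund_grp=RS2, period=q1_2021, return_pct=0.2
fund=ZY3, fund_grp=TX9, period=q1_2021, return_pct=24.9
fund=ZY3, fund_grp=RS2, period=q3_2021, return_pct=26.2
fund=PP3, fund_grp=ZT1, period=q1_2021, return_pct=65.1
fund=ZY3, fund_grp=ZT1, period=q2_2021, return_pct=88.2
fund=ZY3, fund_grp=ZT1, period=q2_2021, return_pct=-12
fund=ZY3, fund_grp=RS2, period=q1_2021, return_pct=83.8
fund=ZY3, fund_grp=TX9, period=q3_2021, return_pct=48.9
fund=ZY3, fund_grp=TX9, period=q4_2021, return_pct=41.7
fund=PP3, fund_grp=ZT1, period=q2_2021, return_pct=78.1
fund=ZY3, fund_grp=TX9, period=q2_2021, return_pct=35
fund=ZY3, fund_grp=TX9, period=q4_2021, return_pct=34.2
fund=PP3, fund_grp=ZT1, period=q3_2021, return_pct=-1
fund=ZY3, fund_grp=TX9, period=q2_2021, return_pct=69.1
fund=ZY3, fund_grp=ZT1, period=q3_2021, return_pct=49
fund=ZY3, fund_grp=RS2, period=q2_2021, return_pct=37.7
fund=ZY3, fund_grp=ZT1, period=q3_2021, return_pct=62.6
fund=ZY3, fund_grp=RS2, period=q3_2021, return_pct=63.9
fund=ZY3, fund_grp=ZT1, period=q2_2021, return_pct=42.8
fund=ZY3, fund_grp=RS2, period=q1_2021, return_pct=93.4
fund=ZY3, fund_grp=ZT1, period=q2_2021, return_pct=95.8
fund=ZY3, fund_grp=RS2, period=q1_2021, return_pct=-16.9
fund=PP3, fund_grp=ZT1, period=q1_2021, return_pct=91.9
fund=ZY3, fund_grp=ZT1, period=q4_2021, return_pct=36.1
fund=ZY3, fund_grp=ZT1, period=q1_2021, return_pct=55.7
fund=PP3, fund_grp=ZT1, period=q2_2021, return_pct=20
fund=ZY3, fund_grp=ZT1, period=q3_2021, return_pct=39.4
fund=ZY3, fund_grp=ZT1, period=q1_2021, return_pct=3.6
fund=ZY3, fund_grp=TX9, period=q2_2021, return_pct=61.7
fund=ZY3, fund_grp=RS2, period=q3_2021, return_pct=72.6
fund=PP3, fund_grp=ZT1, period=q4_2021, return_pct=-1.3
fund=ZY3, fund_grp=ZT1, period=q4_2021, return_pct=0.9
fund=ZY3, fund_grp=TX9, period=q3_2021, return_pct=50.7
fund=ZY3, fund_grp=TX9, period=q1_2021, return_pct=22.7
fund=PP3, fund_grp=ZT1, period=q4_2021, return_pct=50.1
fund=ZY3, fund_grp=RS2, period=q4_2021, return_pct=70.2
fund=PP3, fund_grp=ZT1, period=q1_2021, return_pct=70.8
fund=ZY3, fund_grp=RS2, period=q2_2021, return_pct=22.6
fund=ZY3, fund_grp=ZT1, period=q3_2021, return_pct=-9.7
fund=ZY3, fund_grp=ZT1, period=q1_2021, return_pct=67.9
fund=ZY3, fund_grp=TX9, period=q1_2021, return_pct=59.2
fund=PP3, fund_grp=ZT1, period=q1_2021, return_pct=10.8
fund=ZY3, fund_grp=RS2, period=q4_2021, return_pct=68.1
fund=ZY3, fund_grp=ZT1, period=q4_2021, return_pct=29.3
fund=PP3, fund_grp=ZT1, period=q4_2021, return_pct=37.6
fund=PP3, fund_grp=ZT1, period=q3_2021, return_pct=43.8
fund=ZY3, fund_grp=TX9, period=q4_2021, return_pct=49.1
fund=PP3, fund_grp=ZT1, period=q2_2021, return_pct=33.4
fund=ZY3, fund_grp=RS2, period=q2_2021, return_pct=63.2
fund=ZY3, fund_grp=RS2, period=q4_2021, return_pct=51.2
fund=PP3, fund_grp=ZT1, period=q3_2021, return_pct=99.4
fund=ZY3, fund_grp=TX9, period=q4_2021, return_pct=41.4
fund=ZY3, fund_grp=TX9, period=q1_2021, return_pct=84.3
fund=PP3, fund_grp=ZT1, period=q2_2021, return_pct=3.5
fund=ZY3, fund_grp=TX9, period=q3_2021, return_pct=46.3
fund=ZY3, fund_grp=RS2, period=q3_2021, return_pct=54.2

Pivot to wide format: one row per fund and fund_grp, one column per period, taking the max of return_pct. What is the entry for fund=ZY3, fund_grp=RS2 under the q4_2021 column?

Rows with fund=ZY3, fund_grp=RS2 and period=q4_2021: return_pct values are 51.4, 70.2, 68.1, 51.2.
max(51.4, 70.2, 68.1, 51.2) = 70.2.

70.2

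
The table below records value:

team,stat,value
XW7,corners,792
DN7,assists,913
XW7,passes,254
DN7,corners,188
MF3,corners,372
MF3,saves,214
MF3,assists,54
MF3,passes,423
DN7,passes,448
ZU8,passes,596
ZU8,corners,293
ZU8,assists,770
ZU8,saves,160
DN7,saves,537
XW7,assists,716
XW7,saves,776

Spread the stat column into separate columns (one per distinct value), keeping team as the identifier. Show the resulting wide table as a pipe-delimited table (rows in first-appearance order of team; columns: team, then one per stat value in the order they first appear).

Columns: team plus the 4 distinct stat values (corners, assists, passes, saves).
For example, row XW7 column corners takes value=792 from the long row (XW7, corners).

| team | corners | assists | passes | saves |
| XW7 | 792 | 716 | 254 | 776 |
| DN7 | 188 | 913 | 448 | 537 |
| MF3 | 372 | 54 | 423 | 214 |
| ZU8 | 293 | 770 | 596 | 160 |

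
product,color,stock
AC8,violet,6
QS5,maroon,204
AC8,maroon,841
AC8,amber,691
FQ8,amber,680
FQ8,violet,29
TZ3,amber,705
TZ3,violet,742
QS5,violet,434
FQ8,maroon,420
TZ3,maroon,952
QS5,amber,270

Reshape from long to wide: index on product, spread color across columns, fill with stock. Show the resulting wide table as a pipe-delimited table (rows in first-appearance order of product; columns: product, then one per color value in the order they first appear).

Columns: product plus the 3 distinct color values (violet, maroon, amber).
For example, row AC8 column violet takes stock=6 from the long row (AC8, violet).

| product | violet | maroon | amber |
| AC8 | 6 | 841 | 691 |
| QS5 | 434 | 204 | 270 |
| FQ8 | 29 | 420 | 680 |
| TZ3 | 742 | 952 | 705 |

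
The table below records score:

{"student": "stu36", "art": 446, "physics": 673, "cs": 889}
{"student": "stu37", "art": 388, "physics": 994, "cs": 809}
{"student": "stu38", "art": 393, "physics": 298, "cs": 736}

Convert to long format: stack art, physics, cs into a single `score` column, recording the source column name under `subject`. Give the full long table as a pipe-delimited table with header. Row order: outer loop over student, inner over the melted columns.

| student | subject | score |
| stu36 | art | 446 |
| stu36 | physics | 673 |
| stu36 | cs | 889 |
| stu37 | art | 388 |
| stu37 | physics | 994 |
| stu37 | cs | 809 |
| stu38 | art | 393 |
| stu38 | physics | 298 |
| stu38 | cs | 736 |

Each (student, column) pair becomes one row: 3 × 3 = 9 rows.
For example, (stu36, art) → score=446.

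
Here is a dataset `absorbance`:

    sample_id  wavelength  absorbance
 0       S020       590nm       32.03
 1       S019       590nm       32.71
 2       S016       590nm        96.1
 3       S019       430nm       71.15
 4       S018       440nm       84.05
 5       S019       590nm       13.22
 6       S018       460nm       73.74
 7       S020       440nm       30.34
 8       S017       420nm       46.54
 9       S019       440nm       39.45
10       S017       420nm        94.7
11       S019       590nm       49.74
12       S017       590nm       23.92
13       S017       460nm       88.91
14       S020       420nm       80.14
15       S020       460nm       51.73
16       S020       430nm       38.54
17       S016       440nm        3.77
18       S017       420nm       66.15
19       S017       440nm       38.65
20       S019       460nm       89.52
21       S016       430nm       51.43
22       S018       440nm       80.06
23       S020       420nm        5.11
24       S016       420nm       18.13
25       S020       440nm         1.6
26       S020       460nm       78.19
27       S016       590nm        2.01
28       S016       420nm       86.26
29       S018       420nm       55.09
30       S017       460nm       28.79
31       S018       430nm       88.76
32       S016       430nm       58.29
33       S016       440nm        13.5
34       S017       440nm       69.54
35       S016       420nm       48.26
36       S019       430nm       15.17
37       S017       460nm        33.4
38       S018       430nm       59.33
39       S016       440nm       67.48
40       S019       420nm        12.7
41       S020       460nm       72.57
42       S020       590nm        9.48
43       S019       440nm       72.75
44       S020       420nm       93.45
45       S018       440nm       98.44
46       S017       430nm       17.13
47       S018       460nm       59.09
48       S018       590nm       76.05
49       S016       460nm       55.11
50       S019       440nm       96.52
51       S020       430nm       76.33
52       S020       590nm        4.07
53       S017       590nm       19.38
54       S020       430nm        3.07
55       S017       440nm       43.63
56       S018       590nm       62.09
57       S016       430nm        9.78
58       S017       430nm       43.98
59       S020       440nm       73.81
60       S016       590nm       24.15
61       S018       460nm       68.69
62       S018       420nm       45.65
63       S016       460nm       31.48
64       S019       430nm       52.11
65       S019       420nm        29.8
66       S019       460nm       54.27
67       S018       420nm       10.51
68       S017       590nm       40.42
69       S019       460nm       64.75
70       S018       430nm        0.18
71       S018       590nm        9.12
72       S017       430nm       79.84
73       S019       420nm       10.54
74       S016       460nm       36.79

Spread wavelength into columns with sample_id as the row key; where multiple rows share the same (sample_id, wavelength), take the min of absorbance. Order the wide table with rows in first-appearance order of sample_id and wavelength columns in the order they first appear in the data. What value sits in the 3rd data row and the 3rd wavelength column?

With rows in first-appearance order of sample_id, row 3 is sample_id=S016. wavelength columns in first-appearance order: 590nm, 430nm, 440nm, 460nm, 420nm; column 3 is 440nm.
Long rows with sample_id=S016, wavelength=440nm: min(3.77, 13.5, 67.48) = 3.77.

3.77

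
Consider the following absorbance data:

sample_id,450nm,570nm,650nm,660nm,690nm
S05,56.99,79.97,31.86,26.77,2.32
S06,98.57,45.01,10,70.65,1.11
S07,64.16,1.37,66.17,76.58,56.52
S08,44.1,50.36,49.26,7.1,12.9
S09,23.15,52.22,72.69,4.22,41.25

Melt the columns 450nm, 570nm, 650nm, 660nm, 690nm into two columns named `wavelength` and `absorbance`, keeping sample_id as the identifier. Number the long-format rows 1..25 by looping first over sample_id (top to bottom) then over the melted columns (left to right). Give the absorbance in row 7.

45.01

25 rows total (5 × 5). Row 7: index ⌊(7-1)/5⌋ = 1 into sample_id → S06; (7-1) mod 5 = 1 into the melted columns → 570nm.
So row 7 is (S06, 570nm, 45.01); absorbance = 45.01.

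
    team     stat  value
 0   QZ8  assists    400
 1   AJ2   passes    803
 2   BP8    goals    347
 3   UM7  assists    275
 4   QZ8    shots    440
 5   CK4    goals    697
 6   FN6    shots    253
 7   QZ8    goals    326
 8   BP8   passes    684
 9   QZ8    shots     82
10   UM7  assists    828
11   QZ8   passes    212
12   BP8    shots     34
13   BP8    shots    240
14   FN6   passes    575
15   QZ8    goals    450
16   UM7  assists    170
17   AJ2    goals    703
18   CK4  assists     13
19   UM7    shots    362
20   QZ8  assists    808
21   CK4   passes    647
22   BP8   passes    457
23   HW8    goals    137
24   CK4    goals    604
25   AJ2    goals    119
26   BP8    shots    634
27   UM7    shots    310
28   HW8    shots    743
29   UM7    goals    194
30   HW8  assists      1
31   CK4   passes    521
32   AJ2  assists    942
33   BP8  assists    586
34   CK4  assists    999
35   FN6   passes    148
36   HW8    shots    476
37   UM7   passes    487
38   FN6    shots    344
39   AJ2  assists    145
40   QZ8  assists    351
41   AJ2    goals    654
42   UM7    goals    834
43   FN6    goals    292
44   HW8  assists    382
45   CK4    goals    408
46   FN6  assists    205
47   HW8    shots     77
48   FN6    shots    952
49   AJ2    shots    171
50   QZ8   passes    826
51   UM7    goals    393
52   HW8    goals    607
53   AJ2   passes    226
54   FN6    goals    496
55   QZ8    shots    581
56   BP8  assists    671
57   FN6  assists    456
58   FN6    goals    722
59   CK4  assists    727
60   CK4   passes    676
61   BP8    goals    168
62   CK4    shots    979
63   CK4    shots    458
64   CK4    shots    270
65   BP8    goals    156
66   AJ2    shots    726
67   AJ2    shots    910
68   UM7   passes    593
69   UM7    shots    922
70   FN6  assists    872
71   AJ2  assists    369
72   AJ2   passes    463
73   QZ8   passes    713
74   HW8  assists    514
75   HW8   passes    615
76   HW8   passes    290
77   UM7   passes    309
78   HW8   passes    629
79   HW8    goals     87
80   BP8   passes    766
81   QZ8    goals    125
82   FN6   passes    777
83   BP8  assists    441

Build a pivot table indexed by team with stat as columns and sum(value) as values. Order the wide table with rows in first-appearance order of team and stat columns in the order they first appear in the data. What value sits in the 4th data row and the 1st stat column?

With rows in first-appearance order of team, row 4 is team=UM7. stat columns in first-appearance order: assists, passes, goals, shots; column 1 is assists.
Long rows with team=UM7, stat=assists: 275 + 828 + 170 = 1273.

1273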